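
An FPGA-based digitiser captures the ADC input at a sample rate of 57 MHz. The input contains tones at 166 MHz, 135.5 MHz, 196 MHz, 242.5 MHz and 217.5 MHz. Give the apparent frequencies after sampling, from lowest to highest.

5 MHz, 10.5 MHz, 14.5 MHz, 21.5 MHz, 25 MHz

fs/2 = 28.5 MHz.
166 MHz mod fs = 52 MHz.
52 MHz > fs/2 = 28.5 MHz, folds to fs − 52 MHz = 5 MHz.
135.5 MHz mod fs = 21.5 MHz.
21.5 MHz ≤ fs/2 = 28.5 MHz, appears at 21.5 MHz.
196 MHz mod fs = 25 MHz.
25 MHz ≤ fs/2 = 28.5 MHz, appears at 25 MHz.
242.5 MHz mod fs = 14.5 MHz.
14.5 MHz ≤ fs/2 = 28.5 MHz, appears at 14.5 MHz.
217.5 MHz mod fs = 46.5 MHz.
46.5 MHz > fs/2 = 28.5 MHz, folds to fs − 46.5 MHz = 10.5 MHz.
Distinct values: {5 MHz, 10.5 MHz, 14.5 MHz, 21.5 MHz, 25 MHz}.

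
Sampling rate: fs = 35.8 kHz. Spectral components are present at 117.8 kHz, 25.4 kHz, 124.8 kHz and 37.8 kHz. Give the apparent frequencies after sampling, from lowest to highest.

fs/2 = 17.9 kHz.
117.8 kHz mod fs = 10.4 kHz.
10.4 kHz ≤ fs/2 = 17.9 kHz, appears at 10.4 kHz.
25.4 kHz > fs/2 = 17.9 kHz, folds to fs − 25.4 kHz = 10.4 kHz.
124.8 kHz mod fs = 17.4 kHz.
17.4 kHz ≤ fs/2 = 17.9 kHz, appears at 17.4 kHz.
37.8 kHz mod fs = 2 kHz.
2 kHz ≤ fs/2 = 17.9 kHz, appears at 2 kHz.
Distinct values: {2 kHz, 10.4 kHz, 17.4 kHz}.

2 kHz, 10.4 kHz, 17.4 kHz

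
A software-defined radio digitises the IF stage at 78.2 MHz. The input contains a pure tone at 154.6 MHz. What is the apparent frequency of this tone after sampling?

154.6 MHz mod fs = 76.4 MHz.
76.4 MHz > fs/2 = 39.1 MHz, folds to fs − 76.4 MHz = 1.8 MHz.

1.8 MHz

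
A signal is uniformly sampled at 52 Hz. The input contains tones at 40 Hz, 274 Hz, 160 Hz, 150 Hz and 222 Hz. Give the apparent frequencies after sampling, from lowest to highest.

fs/2 = 26 Hz.
40 Hz > fs/2 = 26 Hz, folds to fs − 40 Hz = 12 Hz.
274 Hz mod fs = 14 Hz.
14 Hz ≤ fs/2 = 26 Hz, appears at 14 Hz.
160 Hz mod fs = 4 Hz.
4 Hz ≤ fs/2 = 26 Hz, appears at 4 Hz.
150 Hz mod fs = 46 Hz.
46 Hz > fs/2 = 26 Hz, folds to fs − 46 Hz = 6 Hz.
222 Hz mod fs = 14 Hz.
14 Hz ≤ fs/2 = 26 Hz, appears at 14 Hz.
Distinct values: {4 Hz, 6 Hz, 12 Hz, 14 Hz}.

4 Hz, 6 Hz, 12 Hz, 14 Hz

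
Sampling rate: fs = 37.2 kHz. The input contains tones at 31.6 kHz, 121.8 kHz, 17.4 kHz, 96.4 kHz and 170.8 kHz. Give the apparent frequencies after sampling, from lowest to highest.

fs/2 = 18.6 kHz.
31.6 kHz > fs/2 = 18.6 kHz, folds to fs − 31.6 kHz = 5.6 kHz.
121.8 kHz mod fs = 10.2 kHz.
10.2 kHz ≤ fs/2 = 18.6 kHz, appears at 10.2 kHz.
17.4 kHz ≤ fs/2 = 18.6 kHz, passes unchanged.
96.4 kHz mod fs = 22 kHz.
22 kHz > fs/2 = 18.6 kHz, folds to fs − 22 kHz = 15.2 kHz.
170.8 kHz mod fs = 22 kHz.
22 kHz > fs/2 = 18.6 kHz, folds to fs − 22 kHz = 15.2 kHz.
Distinct values: {5.6 kHz, 10.2 kHz, 15.2 kHz, 17.4 kHz}.

5.6 kHz, 10.2 kHz, 15.2 kHz, 17.4 kHz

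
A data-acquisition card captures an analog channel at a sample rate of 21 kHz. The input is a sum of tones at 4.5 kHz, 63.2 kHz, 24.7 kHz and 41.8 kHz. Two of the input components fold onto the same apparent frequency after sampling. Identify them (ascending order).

fs/2 = 10.5 kHz.
4.5 kHz ≤ fs/2 = 10.5 kHz, passes unchanged.
63.2 kHz mod fs = 0.2 kHz.
0.2 kHz ≤ fs/2 = 10.5 kHz, appears at 0.2 kHz.
24.7 kHz mod fs = 3.7 kHz.
3.7 kHz ≤ fs/2 = 10.5 kHz, appears at 3.7 kHz.
41.8 kHz mod fs = 20.8 kHz.
20.8 kHz > fs/2 = 10.5 kHz, folds to fs − 20.8 kHz = 0.2 kHz.
41.8 kHz and 63.2 kHz both map to 0.2 kHz.

41.8 kHz, 63.2 kHz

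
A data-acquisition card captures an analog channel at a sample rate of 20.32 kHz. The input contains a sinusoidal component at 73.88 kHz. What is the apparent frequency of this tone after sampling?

73.88 kHz mod fs = 12.92 kHz.
12.92 kHz > fs/2 = 10.16 kHz, folds to fs − 12.92 kHz = 7.4 kHz.

7.4 kHz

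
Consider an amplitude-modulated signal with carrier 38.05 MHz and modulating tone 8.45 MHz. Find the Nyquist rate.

93 MHz

AM sidebands sit at fc ± fm = 29.6 MHz and 46.5 MHz.
Highest-frequency component: 46.5 MHz.
Nyquist rate = 2 × 46.5 MHz = 93 MHz.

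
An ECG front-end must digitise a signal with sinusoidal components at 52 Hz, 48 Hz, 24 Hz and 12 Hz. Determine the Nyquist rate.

104 Hz

Highest-frequency component: 52 Hz.
Nyquist rate = 2 × 52 Hz = 104 Hz.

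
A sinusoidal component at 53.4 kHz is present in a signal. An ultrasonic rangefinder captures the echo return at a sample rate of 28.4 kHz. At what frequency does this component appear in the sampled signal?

3.4 kHz

53.4 kHz mod fs = 25 kHz.
25 kHz > fs/2 = 14.2 kHz, folds to fs − 25 kHz = 3.4 kHz.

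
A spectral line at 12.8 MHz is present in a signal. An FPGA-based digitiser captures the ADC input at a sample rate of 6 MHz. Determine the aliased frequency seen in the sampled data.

12.8 MHz mod fs = 0.8 MHz.
0.8 MHz ≤ fs/2 = 3 MHz, appears at 0.8 MHz.

0.8 MHz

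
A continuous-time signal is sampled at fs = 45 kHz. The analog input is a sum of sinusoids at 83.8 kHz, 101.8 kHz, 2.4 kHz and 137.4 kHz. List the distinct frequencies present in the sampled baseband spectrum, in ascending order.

fs/2 = 22.5 kHz.
83.8 kHz mod fs = 38.8 kHz.
38.8 kHz > fs/2 = 22.5 kHz, folds to fs − 38.8 kHz = 6.2 kHz.
101.8 kHz mod fs = 11.8 kHz.
11.8 kHz ≤ fs/2 = 22.5 kHz, appears at 11.8 kHz.
2.4 kHz ≤ fs/2 = 22.5 kHz, passes unchanged.
137.4 kHz mod fs = 2.4 kHz.
2.4 kHz ≤ fs/2 = 22.5 kHz, appears at 2.4 kHz.
Distinct values: {2.4 kHz, 6.2 kHz, 11.8 kHz}.

2.4 kHz, 6.2 kHz, 11.8 kHz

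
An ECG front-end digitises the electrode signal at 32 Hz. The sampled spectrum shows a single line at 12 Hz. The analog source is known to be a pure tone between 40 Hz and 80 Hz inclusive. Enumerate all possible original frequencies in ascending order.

44 Hz, 52 Hz, 76 Hz

Frequencies that alias to 12 Hz are k·fs ± 12 Hz for integer k ≥ 0.
k=0: 12 Hz.
k=1: 20 Hz, 44 Hz.
k=2: 52 Hz, 76 Hz.
k=3: 84 Hz, 108 Hz.
Within [40 Hz, 80 Hz]: 44 Hz, 52 Hz, 76 Hz.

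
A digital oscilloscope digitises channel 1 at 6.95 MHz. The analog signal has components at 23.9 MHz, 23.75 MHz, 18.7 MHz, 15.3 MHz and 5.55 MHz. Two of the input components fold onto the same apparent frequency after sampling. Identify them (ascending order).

fs/2 = 3.475 MHz.
23.9 MHz mod fs = 3.05 MHz.
3.05 MHz ≤ fs/2 = 3.475 MHz, appears at 3.05 MHz.
23.75 MHz mod fs = 2.9 MHz.
2.9 MHz ≤ fs/2 = 3.475 MHz, appears at 2.9 MHz.
18.7 MHz mod fs = 4.8 MHz.
4.8 MHz > fs/2 = 3.475 MHz, folds to fs − 4.8 MHz = 2.15 MHz.
15.3 MHz mod fs = 1.4 MHz.
1.4 MHz ≤ fs/2 = 3.475 MHz, appears at 1.4 MHz.
5.55 MHz > fs/2 = 3.475 MHz, folds to fs − 5.55 MHz = 1.4 MHz.
5.55 MHz and 15.3 MHz both map to 1.4 MHz.

5.55 MHz, 15.3 MHz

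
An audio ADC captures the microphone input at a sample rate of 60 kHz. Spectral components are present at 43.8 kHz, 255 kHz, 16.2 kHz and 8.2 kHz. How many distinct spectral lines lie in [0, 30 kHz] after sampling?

3

fs/2 = 30 kHz.
43.8 kHz > fs/2 = 30 kHz, folds to fs − 43.8 kHz = 16.2 kHz.
255 kHz mod fs = 15 kHz.
15 kHz ≤ fs/2 = 30 kHz, appears at 15 kHz.
16.2 kHz ≤ fs/2 = 30 kHz, passes unchanged.
8.2 kHz ≤ fs/2 = 30 kHz, passes unchanged.
Distinct values: {8.2 kHz, 15 kHz, 16.2 kHz} → 3.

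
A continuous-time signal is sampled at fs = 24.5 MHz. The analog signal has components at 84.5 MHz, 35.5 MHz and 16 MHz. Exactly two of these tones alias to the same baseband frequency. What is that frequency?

11 MHz

fs/2 = 12.25 MHz.
84.5 MHz mod fs = 11 MHz.
11 MHz ≤ fs/2 = 12.25 MHz, appears at 11 MHz.
35.5 MHz mod fs = 11 MHz.
11 MHz ≤ fs/2 = 12.25 MHz, appears at 11 MHz.
16 MHz > fs/2 = 12.25 MHz, folds to fs − 16 MHz = 8.5 MHz.
35.5 MHz and 84.5 MHz both map to 11 MHz.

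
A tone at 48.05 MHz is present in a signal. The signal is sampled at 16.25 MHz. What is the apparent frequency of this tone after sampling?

48.05 MHz mod fs = 15.55 MHz.
15.55 MHz > fs/2 = 8.125 MHz, folds to fs − 15.55 MHz = 0.7 MHz.

0.7 MHz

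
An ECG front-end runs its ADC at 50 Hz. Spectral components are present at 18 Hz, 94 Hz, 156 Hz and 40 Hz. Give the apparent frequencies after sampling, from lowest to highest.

6 Hz, 10 Hz, 18 Hz

fs/2 = 25 Hz.
18 Hz ≤ fs/2 = 25 Hz, passes unchanged.
94 Hz mod fs = 44 Hz.
44 Hz > fs/2 = 25 Hz, folds to fs − 44 Hz = 6 Hz.
156 Hz mod fs = 6 Hz.
6 Hz ≤ fs/2 = 25 Hz, appears at 6 Hz.
40 Hz > fs/2 = 25 Hz, folds to fs − 40 Hz = 10 Hz.
Distinct values: {6 Hz, 10 Hz, 18 Hz}.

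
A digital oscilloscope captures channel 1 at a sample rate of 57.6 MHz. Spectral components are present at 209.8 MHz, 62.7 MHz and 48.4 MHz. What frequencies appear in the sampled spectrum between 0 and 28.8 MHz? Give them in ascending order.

5.1 MHz, 9.2 MHz, 20.6 MHz

fs/2 = 28.8 MHz.
209.8 MHz mod fs = 37 MHz.
37 MHz > fs/2 = 28.8 MHz, folds to fs − 37 MHz = 20.6 MHz.
62.7 MHz mod fs = 5.1 MHz.
5.1 MHz ≤ fs/2 = 28.8 MHz, appears at 5.1 MHz.
48.4 MHz > fs/2 = 28.8 MHz, folds to fs − 48.4 MHz = 9.2 MHz.
Distinct values: {5.1 MHz, 9.2 MHz, 20.6 MHz}.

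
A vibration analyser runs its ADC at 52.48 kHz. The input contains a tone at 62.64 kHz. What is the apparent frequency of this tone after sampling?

62.64 kHz mod fs = 10.16 kHz.
10.16 kHz ≤ fs/2 = 26.24 kHz, appears at 10.16 kHz.

10.16 kHz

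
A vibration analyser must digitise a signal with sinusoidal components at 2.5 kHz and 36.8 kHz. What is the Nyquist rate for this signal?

Highest-frequency component: 36.8 kHz.
Nyquist rate = 2 × 36.8 kHz = 73.6 kHz.

73.6 kHz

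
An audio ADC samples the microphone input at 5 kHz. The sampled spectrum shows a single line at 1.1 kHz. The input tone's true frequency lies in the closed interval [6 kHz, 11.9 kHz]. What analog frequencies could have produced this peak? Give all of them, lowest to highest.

6.1 kHz, 8.9 kHz, 11.1 kHz

Frequencies that alias to 1.1 kHz are k·fs ± 1.1 kHz for integer k ≥ 0.
k=0: 1.1 kHz.
k=1: 3.9 kHz, 6.1 kHz.
k=2: 8.9 kHz, 11.1 kHz.
k=3: 13.9 kHz, 16.1 kHz.
Within [6 kHz, 11.9 kHz]: 6.1 kHz, 8.9 kHz, 11.1 kHz.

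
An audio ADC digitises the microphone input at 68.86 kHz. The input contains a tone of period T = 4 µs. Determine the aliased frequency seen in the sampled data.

T = 4 µs → f = 1/T = 250 kHz.
250 kHz mod fs = 43.42 kHz.
43.42 kHz > fs/2 = 34.43 kHz, folds to fs − 43.42 kHz = 25.44 kHz.

25.44 kHz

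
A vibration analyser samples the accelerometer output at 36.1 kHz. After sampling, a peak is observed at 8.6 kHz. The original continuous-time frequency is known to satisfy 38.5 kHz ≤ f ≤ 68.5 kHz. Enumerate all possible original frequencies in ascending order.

Frequencies that alias to 8.6 kHz are k·fs ± 8.6 kHz for integer k ≥ 0.
k=0: 8.6 kHz.
k=1: 27.5 kHz, 44.7 kHz.
k=2: 63.6 kHz, 80.8 kHz.
k=3: 99.7 kHz, 116.9 kHz.
Within [38.5 kHz, 68.5 kHz]: 44.7 kHz, 63.6 kHz.

44.7 kHz, 63.6 kHz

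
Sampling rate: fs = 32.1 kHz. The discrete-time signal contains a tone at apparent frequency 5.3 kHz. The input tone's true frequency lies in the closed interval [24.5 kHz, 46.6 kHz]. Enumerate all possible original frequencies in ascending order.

26.8 kHz, 37.4 kHz

Frequencies that alias to 5.3 kHz are k·fs ± 5.3 kHz for integer k ≥ 0.
k=0: 5.3 kHz.
k=1: 26.8 kHz, 37.4 kHz.
k=2: 58.9 kHz, 69.5 kHz.
Within [24.5 kHz, 46.6 kHz]: 26.8 kHz, 37.4 kHz.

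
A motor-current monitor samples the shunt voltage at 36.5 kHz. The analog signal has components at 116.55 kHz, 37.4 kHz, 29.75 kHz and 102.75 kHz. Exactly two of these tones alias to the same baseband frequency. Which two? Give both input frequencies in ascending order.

fs/2 = 18.25 kHz.
116.55 kHz mod fs = 7.05 kHz.
7.05 kHz ≤ fs/2 = 18.25 kHz, appears at 7.05 kHz.
37.4 kHz mod fs = 0.9 kHz.
0.9 kHz ≤ fs/2 = 18.25 kHz, appears at 0.9 kHz.
29.75 kHz > fs/2 = 18.25 kHz, folds to fs − 29.75 kHz = 6.75 kHz.
102.75 kHz mod fs = 29.75 kHz.
29.75 kHz > fs/2 = 18.25 kHz, folds to fs − 29.75 kHz = 6.75 kHz.
29.75 kHz and 102.75 kHz both map to 6.75 kHz.

29.75 kHz, 102.75 kHz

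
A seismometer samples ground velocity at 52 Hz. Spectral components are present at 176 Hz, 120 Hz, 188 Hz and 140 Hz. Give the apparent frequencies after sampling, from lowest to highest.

fs/2 = 26 Hz.
176 Hz mod fs = 20 Hz.
20 Hz ≤ fs/2 = 26 Hz, appears at 20 Hz.
120 Hz mod fs = 16 Hz.
16 Hz ≤ fs/2 = 26 Hz, appears at 16 Hz.
188 Hz mod fs = 32 Hz.
32 Hz > fs/2 = 26 Hz, folds to fs − 32 Hz = 20 Hz.
140 Hz mod fs = 36 Hz.
36 Hz > fs/2 = 26 Hz, folds to fs − 36 Hz = 16 Hz.
Distinct values: {16 Hz, 20 Hz}.

16 Hz, 20 Hz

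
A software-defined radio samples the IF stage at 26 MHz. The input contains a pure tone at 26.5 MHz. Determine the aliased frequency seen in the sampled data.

26.5 MHz mod fs = 0.5 MHz.
0.5 MHz ≤ fs/2 = 13 MHz, appears at 0.5 MHz.

0.5 MHz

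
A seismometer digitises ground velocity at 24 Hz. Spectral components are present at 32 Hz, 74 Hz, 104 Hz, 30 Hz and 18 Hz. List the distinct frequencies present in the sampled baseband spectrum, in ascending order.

fs/2 = 12 Hz.
32 Hz mod fs = 8 Hz.
8 Hz ≤ fs/2 = 12 Hz, appears at 8 Hz.
74 Hz mod fs = 2 Hz.
2 Hz ≤ fs/2 = 12 Hz, appears at 2 Hz.
104 Hz mod fs = 8 Hz.
8 Hz ≤ fs/2 = 12 Hz, appears at 8 Hz.
30 Hz mod fs = 6 Hz.
6 Hz ≤ fs/2 = 12 Hz, appears at 6 Hz.
18 Hz > fs/2 = 12 Hz, folds to fs − 18 Hz = 6 Hz.
Distinct values: {2 Hz, 6 Hz, 8 Hz}.

2 Hz, 6 Hz, 8 Hz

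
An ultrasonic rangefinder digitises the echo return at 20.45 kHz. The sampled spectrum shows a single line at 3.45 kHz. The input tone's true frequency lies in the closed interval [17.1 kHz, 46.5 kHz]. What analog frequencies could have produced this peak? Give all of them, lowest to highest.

Frequencies that alias to 3.45 kHz are k·fs ± 3.45 kHz for integer k ≥ 0.
k=0: 3.45 kHz.
k=1: 17 kHz, 23.9 kHz.
k=2: 37.45 kHz, 44.35 kHz.
k=3: 57.9 kHz, 64.8 kHz.
Within [17.1 kHz, 46.5 kHz]: 23.9 kHz, 37.45 kHz, 44.35 kHz.

23.9 kHz, 37.45 kHz, 44.35 kHz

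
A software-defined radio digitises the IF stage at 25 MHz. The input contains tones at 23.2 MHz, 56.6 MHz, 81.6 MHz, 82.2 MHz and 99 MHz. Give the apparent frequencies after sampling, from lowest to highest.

fs/2 = 12.5 MHz.
23.2 MHz > fs/2 = 12.5 MHz, folds to fs − 23.2 MHz = 1.8 MHz.
56.6 MHz mod fs = 6.6 MHz.
6.6 MHz ≤ fs/2 = 12.5 MHz, appears at 6.6 MHz.
81.6 MHz mod fs = 6.6 MHz.
6.6 MHz ≤ fs/2 = 12.5 MHz, appears at 6.6 MHz.
82.2 MHz mod fs = 7.2 MHz.
7.2 MHz ≤ fs/2 = 12.5 MHz, appears at 7.2 MHz.
99 MHz mod fs = 24 MHz.
24 MHz > fs/2 = 12.5 MHz, folds to fs − 24 MHz = 1 MHz.
Distinct values: {1 MHz, 1.8 MHz, 6.6 MHz, 7.2 MHz}.

1 MHz, 1.8 MHz, 6.6 MHz, 7.2 MHz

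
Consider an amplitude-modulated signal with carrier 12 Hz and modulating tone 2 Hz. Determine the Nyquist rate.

28 Hz

AM sidebands sit at fc ± fm = 10 Hz and 14 Hz.
Highest-frequency component: 14 Hz.
Nyquist rate = 2 × 14 Hz = 28 Hz.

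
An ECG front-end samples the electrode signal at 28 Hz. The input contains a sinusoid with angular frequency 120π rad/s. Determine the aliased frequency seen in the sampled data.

4 Hz

ω = 120π rad/s → f = ω/(2π) = 60 Hz.
60 Hz mod fs = 4 Hz.
4 Hz ≤ fs/2 = 14 Hz, appears at 4 Hz.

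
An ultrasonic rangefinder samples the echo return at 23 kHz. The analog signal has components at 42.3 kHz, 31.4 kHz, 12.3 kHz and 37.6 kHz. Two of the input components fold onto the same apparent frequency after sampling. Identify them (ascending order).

fs/2 = 11.5 kHz.
42.3 kHz mod fs = 19.3 kHz.
19.3 kHz > fs/2 = 11.5 kHz, folds to fs − 19.3 kHz = 3.7 kHz.
31.4 kHz mod fs = 8.4 kHz.
8.4 kHz ≤ fs/2 = 11.5 kHz, appears at 8.4 kHz.
12.3 kHz > fs/2 = 11.5 kHz, folds to fs − 12.3 kHz = 10.7 kHz.
37.6 kHz mod fs = 14.6 kHz.
14.6 kHz > fs/2 = 11.5 kHz, folds to fs − 14.6 kHz = 8.4 kHz.
31.4 kHz and 37.6 kHz both map to 8.4 kHz.

31.4 kHz, 37.6 kHz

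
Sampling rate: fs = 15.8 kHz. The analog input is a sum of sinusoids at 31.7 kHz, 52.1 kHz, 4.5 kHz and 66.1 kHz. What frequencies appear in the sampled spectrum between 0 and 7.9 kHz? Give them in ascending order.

fs/2 = 7.9 kHz.
31.7 kHz mod fs = 0.1 kHz.
0.1 kHz ≤ fs/2 = 7.9 kHz, appears at 0.1 kHz.
52.1 kHz mod fs = 4.7 kHz.
4.7 kHz ≤ fs/2 = 7.9 kHz, appears at 4.7 kHz.
4.5 kHz ≤ fs/2 = 7.9 kHz, passes unchanged.
66.1 kHz mod fs = 2.9 kHz.
2.9 kHz ≤ fs/2 = 7.9 kHz, appears at 2.9 kHz.
Distinct values: {0.1 kHz, 2.9 kHz, 4.5 kHz, 4.7 kHz}.

0.1 kHz, 2.9 kHz, 4.5 kHz, 4.7 kHz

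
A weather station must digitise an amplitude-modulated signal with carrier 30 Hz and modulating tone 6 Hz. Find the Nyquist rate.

AM sidebands sit at fc ± fm = 24 Hz and 36 Hz.
Highest-frequency component: 36 Hz.
Nyquist rate = 2 × 36 Hz = 72 Hz.

72 Hz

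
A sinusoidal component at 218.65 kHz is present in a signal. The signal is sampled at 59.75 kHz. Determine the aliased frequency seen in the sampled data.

20.35 kHz

218.65 kHz mod fs = 39.4 kHz.
39.4 kHz > fs/2 = 29.875 kHz, folds to fs − 39.4 kHz = 20.35 kHz.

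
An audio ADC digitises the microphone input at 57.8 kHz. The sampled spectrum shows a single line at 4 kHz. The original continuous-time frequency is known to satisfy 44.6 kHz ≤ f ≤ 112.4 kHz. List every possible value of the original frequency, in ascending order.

Frequencies that alias to 4 kHz are k·fs ± 4 kHz for integer k ≥ 0.
k=0: 4 kHz.
k=1: 53.8 kHz, 61.8 kHz.
k=2: 111.6 kHz, 119.6 kHz.
k=3: 169.4 kHz, 177.4 kHz.
Within [44.6 kHz, 112.4 kHz]: 53.8 kHz, 61.8 kHz, 111.6 kHz.

53.8 kHz, 61.8 kHz, 111.6 kHz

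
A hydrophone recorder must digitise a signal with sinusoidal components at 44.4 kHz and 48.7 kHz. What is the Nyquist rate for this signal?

97.4 kHz

Highest-frequency component: 48.7 kHz.
Nyquist rate = 2 × 48.7 kHz = 97.4 kHz.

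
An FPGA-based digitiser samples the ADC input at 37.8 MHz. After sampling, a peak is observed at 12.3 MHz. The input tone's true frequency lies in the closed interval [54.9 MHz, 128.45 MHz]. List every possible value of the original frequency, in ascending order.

Frequencies that alias to 12.3 MHz are k·fs ± 12.3 MHz for integer k ≥ 0.
k=0: 12.3 MHz.
k=1: 25.5 MHz, 50.1 MHz.
k=2: 63.3 MHz, 87.9 MHz.
k=3: 101.1 MHz, 125.7 MHz.
k=4: 138.9 MHz, 163.5 MHz.
Within [54.9 MHz, 128.45 MHz]: 63.3 MHz, 87.9 MHz, 101.1 MHz, 125.7 MHz.

63.3 MHz, 87.9 MHz, 101.1 MHz, 125.7 MHz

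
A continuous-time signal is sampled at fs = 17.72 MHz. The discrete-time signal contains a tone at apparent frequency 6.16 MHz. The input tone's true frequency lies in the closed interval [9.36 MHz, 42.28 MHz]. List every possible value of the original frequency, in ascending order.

11.56 MHz, 23.88 MHz, 29.28 MHz, 41.6 MHz

Frequencies that alias to 6.16 MHz are k·fs ± 6.16 MHz for integer k ≥ 0.
k=0: 6.16 MHz.
k=1: 11.56 MHz, 23.88 MHz.
k=2: 29.28 MHz, 41.6 MHz.
k=3: 47 MHz, 59.32 MHz.
Within [9.36 MHz, 42.28 MHz]: 11.56 MHz, 23.88 MHz, 29.28 MHz, 41.6 MHz.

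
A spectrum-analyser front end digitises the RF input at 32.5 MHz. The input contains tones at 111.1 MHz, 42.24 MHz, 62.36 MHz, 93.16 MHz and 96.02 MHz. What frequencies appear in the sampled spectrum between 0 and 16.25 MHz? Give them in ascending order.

1.48 MHz, 2.64 MHz, 4.34 MHz, 9.74 MHz, 13.6 MHz

fs/2 = 16.25 MHz.
111.1 MHz mod fs = 13.6 MHz.
13.6 MHz ≤ fs/2 = 16.25 MHz, appears at 13.6 MHz.
42.24 MHz mod fs = 9.74 MHz.
9.74 MHz ≤ fs/2 = 16.25 MHz, appears at 9.74 MHz.
62.36 MHz mod fs = 29.86 MHz.
29.86 MHz > fs/2 = 16.25 MHz, folds to fs − 29.86 MHz = 2.64 MHz.
93.16 MHz mod fs = 28.16 MHz.
28.16 MHz > fs/2 = 16.25 MHz, folds to fs − 28.16 MHz = 4.34 MHz.
96.02 MHz mod fs = 31.02 MHz.
31.02 MHz > fs/2 = 16.25 MHz, folds to fs − 31.02 MHz = 1.48 MHz.
Distinct values: {1.48 MHz, 2.64 MHz, 4.34 MHz, 9.74 MHz, 13.6 MHz}.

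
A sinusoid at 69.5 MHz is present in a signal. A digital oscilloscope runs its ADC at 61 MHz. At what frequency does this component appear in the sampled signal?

8.5 MHz

69.5 MHz mod fs = 8.5 MHz.
8.5 MHz ≤ fs/2 = 30.5 MHz, appears at 8.5 MHz.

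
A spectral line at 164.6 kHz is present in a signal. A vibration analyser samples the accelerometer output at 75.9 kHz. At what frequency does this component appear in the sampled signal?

12.8 kHz

164.6 kHz mod fs = 12.8 kHz.
12.8 kHz ≤ fs/2 = 37.95 kHz, appears at 12.8 kHz.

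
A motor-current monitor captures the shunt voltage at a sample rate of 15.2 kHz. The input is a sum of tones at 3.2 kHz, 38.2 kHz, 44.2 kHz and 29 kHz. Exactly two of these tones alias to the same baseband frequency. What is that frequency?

fs/2 = 7.6 kHz.
3.2 kHz ≤ fs/2 = 7.6 kHz, passes unchanged.
38.2 kHz mod fs = 7.8 kHz.
7.8 kHz > fs/2 = 7.6 kHz, folds to fs − 7.8 kHz = 7.4 kHz.
44.2 kHz mod fs = 13.8 kHz.
13.8 kHz > fs/2 = 7.6 kHz, folds to fs − 13.8 kHz = 1.4 kHz.
29 kHz mod fs = 13.8 kHz.
13.8 kHz > fs/2 = 7.6 kHz, folds to fs − 13.8 kHz = 1.4 kHz.
29 kHz and 44.2 kHz both map to 1.4 kHz.

1.4 kHz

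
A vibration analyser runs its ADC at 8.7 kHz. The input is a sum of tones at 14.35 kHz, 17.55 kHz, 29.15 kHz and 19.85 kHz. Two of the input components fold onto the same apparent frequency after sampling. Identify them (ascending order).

fs/2 = 4.35 kHz.
14.35 kHz mod fs = 5.65 kHz.
5.65 kHz > fs/2 = 4.35 kHz, folds to fs − 5.65 kHz = 3.05 kHz.
17.55 kHz mod fs = 0.15 kHz.
0.15 kHz ≤ fs/2 = 4.35 kHz, appears at 0.15 kHz.
29.15 kHz mod fs = 3.05 kHz.
3.05 kHz ≤ fs/2 = 4.35 kHz, appears at 3.05 kHz.
19.85 kHz mod fs = 2.45 kHz.
2.45 kHz ≤ fs/2 = 4.35 kHz, appears at 2.45 kHz.
14.35 kHz and 29.15 kHz both map to 3.05 kHz.

14.35 kHz, 29.15 kHz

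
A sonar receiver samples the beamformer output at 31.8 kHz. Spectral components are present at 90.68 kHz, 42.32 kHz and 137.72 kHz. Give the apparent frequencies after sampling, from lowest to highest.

4.72 kHz, 10.52 kHz

fs/2 = 15.9 kHz.
90.68 kHz mod fs = 27.08 kHz.
27.08 kHz > fs/2 = 15.9 kHz, folds to fs − 27.08 kHz = 4.72 kHz.
42.32 kHz mod fs = 10.52 kHz.
10.52 kHz ≤ fs/2 = 15.9 kHz, appears at 10.52 kHz.
137.72 kHz mod fs = 10.52 kHz.
10.52 kHz ≤ fs/2 = 15.9 kHz, appears at 10.52 kHz.
Distinct values: {4.72 kHz, 10.52 kHz}.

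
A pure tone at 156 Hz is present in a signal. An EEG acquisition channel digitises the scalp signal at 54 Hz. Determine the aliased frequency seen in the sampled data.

156 Hz mod fs = 48 Hz.
48 Hz > fs/2 = 27 Hz, folds to fs − 48 Hz = 6 Hz.

6 Hz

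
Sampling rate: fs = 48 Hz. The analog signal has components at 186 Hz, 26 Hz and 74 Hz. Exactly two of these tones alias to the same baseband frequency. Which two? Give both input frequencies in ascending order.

fs/2 = 24 Hz.
186 Hz mod fs = 42 Hz.
42 Hz > fs/2 = 24 Hz, folds to fs − 42 Hz = 6 Hz.
26 Hz > fs/2 = 24 Hz, folds to fs − 26 Hz = 22 Hz.
74 Hz mod fs = 26 Hz.
26 Hz > fs/2 = 24 Hz, folds to fs − 26 Hz = 22 Hz.
26 Hz and 74 Hz both map to 22 Hz.

26 Hz, 74 Hz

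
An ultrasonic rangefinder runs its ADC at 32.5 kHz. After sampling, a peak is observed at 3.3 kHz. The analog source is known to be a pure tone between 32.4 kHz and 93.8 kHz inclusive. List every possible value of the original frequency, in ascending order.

35.8 kHz, 61.7 kHz, 68.3 kHz

Frequencies that alias to 3.3 kHz are k·fs ± 3.3 kHz for integer k ≥ 0.
k=0: 3.3 kHz.
k=1: 29.2 kHz, 35.8 kHz.
k=2: 61.7 kHz, 68.3 kHz.
k=3: 94.2 kHz, 100.8 kHz.
Within [32.4 kHz, 93.8 kHz]: 35.8 kHz, 61.7 kHz, 68.3 kHz.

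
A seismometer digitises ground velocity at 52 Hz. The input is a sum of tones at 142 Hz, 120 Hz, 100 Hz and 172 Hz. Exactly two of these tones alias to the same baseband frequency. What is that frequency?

16 Hz

fs/2 = 26 Hz.
142 Hz mod fs = 38 Hz.
38 Hz > fs/2 = 26 Hz, folds to fs − 38 Hz = 14 Hz.
120 Hz mod fs = 16 Hz.
16 Hz ≤ fs/2 = 26 Hz, appears at 16 Hz.
100 Hz mod fs = 48 Hz.
48 Hz > fs/2 = 26 Hz, folds to fs − 48 Hz = 4 Hz.
172 Hz mod fs = 16 Hz.
16 Hz ≤ fs/2 = 26 Hz, appears at 16 Hz.
120 Hz and 172 Hz both map to 16 Hz.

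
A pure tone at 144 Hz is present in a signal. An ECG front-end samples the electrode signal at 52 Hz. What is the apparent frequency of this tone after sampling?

144 Hz mod fs = 40 Hz.
40 Hz > fs/2 = 26 Hz, folds to fs − 40 Hz = 12 Hz.

12 Hz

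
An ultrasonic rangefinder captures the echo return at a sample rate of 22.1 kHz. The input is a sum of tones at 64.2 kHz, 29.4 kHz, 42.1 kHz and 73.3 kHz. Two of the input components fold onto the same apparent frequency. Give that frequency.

fs/2 = 11.05 kHz.
64.2 kHz mod fs = 20 kHz.
20 kHz > fs/2 = 11.05 kHz, folds to fs − 20 kHz = 2.1 kHz.
29.4 kHz mod fs = 7.3 kHz.
7.3 kHz ≤ fs/2 = 11.05 kHz, appears at 7.3 kHz.
42.1 kHz mod fs = 20 kHz.
20 kHz > fs/2 = 11.05 kHz, folds to fs − 20 kHz = 2.1 kHz.
73.3 kHz mod fs = 7 kHz.
7 kHz ≤ fs/2 = 11.05 kHz, appears at 7 kHz.
42.1 kHz and 64.2 kHz both map to 2.1 kHz.

2.1 kHz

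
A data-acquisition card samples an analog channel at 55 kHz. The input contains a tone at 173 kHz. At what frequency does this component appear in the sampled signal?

173 kHz mod fs = 8 kHz.
8 kHz ≤ fs/2 = 27.5 kHz, appears at 8 kHz.

8 kHz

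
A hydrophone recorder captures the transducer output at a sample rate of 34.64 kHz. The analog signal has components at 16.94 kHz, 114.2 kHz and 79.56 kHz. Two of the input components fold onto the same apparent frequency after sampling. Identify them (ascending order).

79.56 kHz, 114.2 kHz

fs/2 = 17.32 kHz.
16.94 kHz ≤ fs/2 = 17.32 kHz, passes unchanged.
114.2 kHz mod fs = 10.28 kHz.
10.28 kHz ≤ fs/2 = 17.32 kHz, appears at 10.28 kHz.
79.56 kHz mod fs = 10.28 kHz.
10.28 kHz ≤ fs/2 = 17.32 kHz, appears at 10.28 kHz.
79.56 kHz and 114.2 kHz both map to 10.28 kHz.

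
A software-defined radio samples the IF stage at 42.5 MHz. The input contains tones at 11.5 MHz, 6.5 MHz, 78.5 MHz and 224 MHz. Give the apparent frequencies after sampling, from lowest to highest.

fs/2 = 21.25 MHz.
11.5 MHz ≤ fs/2 = 21.25 MHz, passes unchanged.
6.5 MHz ≤ fs/2 = 21.25 MHz, passes unchanged.
78.5 MHz mod fs = 36 MHz.
36 MHz > fs/2 = 21.25 MHz, folds to fs − 36 MHz = 6.5 MHz.
224 MHz mod fs = 11.5 MHz.
11.5 MHz ≤ fs/2 = 21.25 MHz, appears at 11.5 MHz.
Distinct values: {6.5 MHz, 11.5 MHz}.

6.5 MHz, 11.5 MHz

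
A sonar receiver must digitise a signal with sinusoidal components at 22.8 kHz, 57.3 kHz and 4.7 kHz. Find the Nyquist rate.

114.6 kHz

Highest-frequency component: 57.3 kHz.
Nyquist rate = 2 × 57.3 kHz = 114.6 kHz.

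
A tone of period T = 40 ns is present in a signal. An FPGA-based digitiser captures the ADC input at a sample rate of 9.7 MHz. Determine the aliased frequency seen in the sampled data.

4.1 MHz

T = 40 ns → f = 1/T = 25 MHz.
25 MHz mod fs = 5.6 MHz.
5.6 MHz > fs/2 = 4.85 MHz, folds to fs − 5.6 MHz = 4.1 MHz.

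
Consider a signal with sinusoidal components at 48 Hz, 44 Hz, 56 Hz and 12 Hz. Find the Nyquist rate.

112 Hz

Highest-frequency component: 56 Hz.
Nyquist rate = 2 × 56 Hz = 112 Hz.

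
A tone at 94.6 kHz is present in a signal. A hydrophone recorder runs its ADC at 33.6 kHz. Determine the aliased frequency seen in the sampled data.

94.6 kHz mod fs = 27.4 kHz.
27.4 kHz > fs/2 = 16.8 kHz, folds to fs − 27.4 kHz = 6.2 kHz.

6.2 kHz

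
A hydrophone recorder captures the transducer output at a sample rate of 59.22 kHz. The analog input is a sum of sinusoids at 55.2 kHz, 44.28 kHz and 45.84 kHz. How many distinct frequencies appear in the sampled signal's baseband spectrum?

3

fs/2 = 29.61 kHz.
55.2 kHz > fs/2 = 29.61 kHz, folds to fs − 55.2 kHz = 4.02 kHz.
44.28 kHz > fs/2 = 29.61 kHz, folds to fs − 44.28 kHz = 14.94 kHz.
45.84 kHz > fs/2 = 29.61 kHz, folds to fs − 45.84 kHz = 13.38 kHz.
Distinct values: {4.02 kHz, 13.38 kHz, 14.94 kHz} → 3.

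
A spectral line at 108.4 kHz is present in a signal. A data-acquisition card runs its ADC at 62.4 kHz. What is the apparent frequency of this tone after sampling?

16.4 kHz

108.4 kHz mod fs = 46 kHz.
46 kHz > fs/2 = 31.2 kHz, folds to fs − 46 kHz = 16.4 kHz.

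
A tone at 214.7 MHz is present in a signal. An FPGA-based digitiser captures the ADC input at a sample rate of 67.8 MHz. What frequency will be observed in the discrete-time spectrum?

214.7 MHz mod fs = 11.3 MHz.
11.3 MHz ≤ fs/2 = 33.9 MHz, appears at 11.3 MHz.

11.3 MHz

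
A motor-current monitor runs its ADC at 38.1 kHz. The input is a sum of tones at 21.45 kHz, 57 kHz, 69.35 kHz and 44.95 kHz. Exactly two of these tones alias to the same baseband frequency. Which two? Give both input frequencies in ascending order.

fs/2 = 19.05 kHz.
21.45 kHz > fs/2 = 19.05 kHz, folds to fs − 21.45 kHz = 16.65 kHz.
57 kHz mod fs = 18.9 kHz.
18.9 kHz ≤ fs/2 = 19.05 kHz, appears at 18.9 kHz.
69.35 kHz mod fs = 31.25 kHz.
31.25 kHz > fs/2 = 19.05 kHz, folds to fs − 31.25 kHz = 6.85 kHz.
44.95 kHz mod fs = 6.85 kHz.
6.85 kHz ≤ fs/2 = 19.05 kHz, appears at 6.85 kHz.
44.95 kHz and 69.35 kHz both map to 6.85 kHz.

44.95 kHz, 69.35 kHz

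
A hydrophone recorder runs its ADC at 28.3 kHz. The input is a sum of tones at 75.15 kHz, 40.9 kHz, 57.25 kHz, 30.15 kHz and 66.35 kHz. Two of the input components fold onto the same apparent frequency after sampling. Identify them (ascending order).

66.35 kHz, 75.15 kHz

fs/2 = 14.15 kHz.
75.15 kHz mod fs = 18.55 kHz.
18.55 kHz > fs/2 = 14.15 kHz, folds to fs − 18.55 kHz = 9.75 kHz.
40.9 kHz mod fs = 12.6 kHz.
12.6 kHz ≤ fs/2 = 14.15 kHz, appears at 12.6 kHz.
57.25 kHz mod fs = 0.65 kHz.
0.65 kHz ≤ fs/2 = 14.15 kHz, appears at 0.65 kHz.
30.15 kHz mod fs = 1.85 kHz.
1.85 kHz ≤ fs/2 = 14.15 kHz, appears at 1.85 kHz.
66.35 kHz mod fs = 9.75 kHz.
9.75 kHz ≤ fs/2 = 14.15 kHz, appears at 9.75 kHz.
66.35 kHz and 75.15 kHz both map to 9.75 kHz.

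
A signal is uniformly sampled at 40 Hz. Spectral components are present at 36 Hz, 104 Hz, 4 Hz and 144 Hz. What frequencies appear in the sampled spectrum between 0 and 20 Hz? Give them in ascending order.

4 Hz, 16 Hz

fs/2 = 20 Hz.
36 Hz > fs/2 = 20 Hz, folds to fs − 36 Hz = 4 Hz.
104 Hz mod fs = 24 Hz.
24 Hz > fs/2 = 20 Hz, folds to fs − 24 Hz = 16 Hz.
4 Hz ≤ fs/2 = 20 Hz, passes unchanged.
144 Hz mod fs = 24 Hz.
24 Hz > fs/2 = 20 Hz, folds to fs − 24 Hz = 16 Hz.
Distinct values: {4 Hz, 16 Hz}.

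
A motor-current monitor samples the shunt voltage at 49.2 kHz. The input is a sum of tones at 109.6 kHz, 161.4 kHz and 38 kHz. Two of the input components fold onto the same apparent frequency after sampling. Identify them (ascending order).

fs/2 = 24.6 kHz.
109.6 kHz mod fs = 11.2 kHz.
11.2 kHz ≤ fs/2 = 24.6 kHz, appears at 11.2 kHz.
161.4 kHz mod fs = 13.8 kHz.
13.8 kHz ≤ fs/2 = 24.6 kHz, appears at 13.8 kHz.
38 kHz > fs/2 = 24.6 kHz, folds to fs − 38 kHz = 11.2 kHz.
38 kHz and 109.6 kHz both map to 11.2 kHz.

38 kHz, 109.6 kHz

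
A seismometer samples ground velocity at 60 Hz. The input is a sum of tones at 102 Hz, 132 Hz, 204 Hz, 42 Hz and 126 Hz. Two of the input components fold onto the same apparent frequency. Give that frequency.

fs/2 = 30 Hz.
102 Hz mod fs = 42 Hz.
42 Hz > fs/2 = 30 Hz, folds to fs − 42 Hz = 18 Hz.
132 Hz mod fs = 12 Hz.
12 Hz ≤ fs/2 = 30 Hz, appears at 12 Hz.
204 Hz mod fs = 24 Hz.
24 Hz ≤ fs/2 = 30 Hz, appears at 24 Hz.
42 Hz > fs/2 = 30 Hz, folds to fs − 42 Hz = 18 Hz.
126 Hz mod fs = 6 Hz.
6 Hz ≤ fs/2 = 30 Hz, appears at 6 Hz.
42 Hz and 102 Hz both map to 18 Hz.

18 Hz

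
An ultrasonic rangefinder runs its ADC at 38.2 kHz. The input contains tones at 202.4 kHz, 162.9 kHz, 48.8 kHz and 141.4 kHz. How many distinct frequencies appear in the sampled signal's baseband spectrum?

fs/2 = 19.1 kHz.
202.4 kHz mod fs = 11.4 kHz.
11.4 kHz ≤ fs/2 = 19.1 kHz, appears at 11.4 kHz.
162.9 kHz mod fs = 10.1 kHz.
10.1 kHz ≤ fs/2 = 19.1 kHz, appears at 10.1 kHz.
48.8 kHz mod fs = 10.6 kHz.
10.6 kHz ≤ fs/2 = 19.1 kHz, appears at 10.6 kHz.
141.4 kHz mod fs = 26.8 kHz.
26.8 kHz > fs/2 = 19.1 kHz, folds to fs − 26.8 kHz = 11.4 kHz.
Distinct values: {10.1 kHz, 10.6 kHz, 11.4 kHz} → 3.

3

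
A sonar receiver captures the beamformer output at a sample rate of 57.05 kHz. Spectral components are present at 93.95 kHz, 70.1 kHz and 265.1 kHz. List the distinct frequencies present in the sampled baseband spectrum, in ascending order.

fs/2 = 28.525 kHz.
93.95 kHz mod fs = 36.9 kHz.
36.9 kHz > fs/2 = 28.525 kHz, folds to fs − 36.9 kHz = 20.15 kHz.
70.1 kHz mod fs = 13.05 kHz.
13.05 kHz ≤ fs/2 = 28.525 kHz, appears at 13.05 kHz.
265.1 kHz mod fs = 36.9 kHz.
36.9 kHz > fs/2 = 28.525 kHz, folds to fs − 36.9 kHz = 20.15 kHz.
Distinct values: {13.05 kHz, 20.15 kHz}.

13.05 kHz, 20.15 kHz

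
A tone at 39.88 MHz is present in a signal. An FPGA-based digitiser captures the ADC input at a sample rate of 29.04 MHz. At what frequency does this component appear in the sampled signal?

10.84 MHz

39.88 MHz mod fs = 10.84 MHz.
10.84 MHz ≤ fs/2 = 14.52 MHz, appears at 10.84 MHz.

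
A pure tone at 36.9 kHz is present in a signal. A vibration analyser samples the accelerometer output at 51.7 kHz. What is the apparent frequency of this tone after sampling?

14.8 kHz

36.9 kHz > fs/2 = 25.85 kHz, folds to fs − 36.9 kHz = 14.8 kHz.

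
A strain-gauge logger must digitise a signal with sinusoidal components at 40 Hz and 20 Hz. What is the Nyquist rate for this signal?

Highest-frequency component: 40 Hz.
Nyquist rate = 2 × 40 Hz = 80 Hz.

80 Hz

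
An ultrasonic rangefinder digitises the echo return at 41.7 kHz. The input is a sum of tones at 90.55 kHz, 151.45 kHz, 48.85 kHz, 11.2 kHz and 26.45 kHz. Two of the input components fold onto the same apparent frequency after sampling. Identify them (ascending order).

48.85 kHz, 90.55 kHz

fs/2 = 20.85 kHz.
90.55 kHz mod fs = 7.15 kHz.
7.15 kHz ≤ fs/2 = 20.85 kHz, appears at 7.15 kHz.
151.45 kHz mod fs = 26.35 kHz.
26.35 kHz > fs/2 = 20.85 kHz, folds to fs − 26.35 kHz = 15.35 kHz.
48.85 kHz mod fs = 7.15 kHz.
7.15 kHz ≤ fs/2 = 20.85 kHz, appears at 7.15 kHz.
11.2 kHz ≤ fs/2 = 20.85 kHz, passes unchanged.
26.45 kHz > fs/2 = 20.85 kHz, folds to fs − 26.45 kHz = 15.25 kHz.
48.85 kHz and 90.55 kHz both map to 7.15 kHz.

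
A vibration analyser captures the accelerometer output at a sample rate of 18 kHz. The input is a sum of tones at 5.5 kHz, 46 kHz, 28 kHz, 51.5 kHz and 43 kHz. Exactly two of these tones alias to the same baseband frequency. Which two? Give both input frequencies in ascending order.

28 kHz, 46 kHz

fs/2 = 9 kHz.
5.5 kHz ≤ fs/2 = 9 kHz, passes unchanged.
46 kHz mod fs = 10 kHz.
10 kHz > fs/2 = 9 kHz, folds to fs − 10 kHz = 8 kHz.
28 kHz mod fs = 10 kHz.
10 kHz > fs/2 = 9 kHz, folds to fs − 10 kHz = 8 kHz.
51.5 kHz mod fs = 15.5 kHz.
15.5 kHz > fs/2 = 9 kHz, folds to fs − 15.5 kHz = 2.5 kHz.
43 kHz mod fs = 7 kHz.
7 kHz ≤ fs/2 = 9 kHz, appears at 7 kHz.
28 kHz and 46 kHz both map to 8 kHz.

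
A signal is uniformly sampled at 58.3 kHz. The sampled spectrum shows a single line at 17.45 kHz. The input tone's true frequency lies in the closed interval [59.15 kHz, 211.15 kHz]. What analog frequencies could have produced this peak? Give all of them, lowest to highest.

Frequencies that alias to 17.45 kHz are k·fs ± 17.45 kHz for integer k ≥ 0.
k=0: 17.45 kHz.
k=1: 40.85 kHz, 75.75 kHz.
k=2: 99.15 kHz, 134.05 kHz.
k=3: 157.45 kHz, 192.35 kHz.
k=4: 215.75 kHz, 250.65 kHz.
Within [59.15 kHz, 211.15 kHz]: 75.75 kHz, 99.15 kHz, 134.05 kHz, 157.45 kHz, 192.35 kHz.

75.75 kHz, 99.15 kHz, 134.05 kHz, 157.45 kHz, 192.35 kHz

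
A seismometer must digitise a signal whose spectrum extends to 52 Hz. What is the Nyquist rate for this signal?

Nyquist rate = 2 × 52 Hz = 104 Hz.

104 Hz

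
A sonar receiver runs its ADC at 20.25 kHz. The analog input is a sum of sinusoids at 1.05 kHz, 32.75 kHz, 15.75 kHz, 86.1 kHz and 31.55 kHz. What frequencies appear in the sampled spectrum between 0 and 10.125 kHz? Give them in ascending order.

fs/2 = 10.125 kHz.
1.05 kHz ≤ fs/2 = 10.125 kHz, passes unchanged.
32.75 kHz mod fs = 12.5 kHz.
12.5 kHz > fs/2 = 10.125 kHz, folds to fs − 12.5 kHz = 7.75 kHz.
15.75 kHz > fs/2 = 10.125 kHz, folds to fs − 15.75 kHz = 4.5 kHz.
86.1 kHz mod fs = 5.1 kHz.
5.1 kHz ≤ fs/2 = 10.125 kHz, appears at 5.1 kHz.
31.55 kHz mod fs = 11.3 kHz.
11.3 kHz > fs/2 = 10.125 kHz, folds to fs − 11.3 kHz = 8.95 kHz.
Distinct values: {1.05 kHz, 4.5 kHz, 5.1 kHz, 7.75 kHz, 8.95 kHz}.

1.05 kHz, 4.5 kHz, 5.1 kHz, 7.75 kHz, 8.95 kHz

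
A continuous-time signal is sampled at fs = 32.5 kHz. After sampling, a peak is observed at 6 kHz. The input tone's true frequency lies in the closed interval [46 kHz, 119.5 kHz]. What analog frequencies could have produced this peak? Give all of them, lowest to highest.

59 kHz, 71 kHz, 91.5 kHz, 103.5 kHz

Frequencies that alias to 6 kHz are k·fs ± 6 kHz for integer k ≥ 0.
k=0: 6 kHz.
k=1: 26.5 kHz, 38.5 kHz.
k=2: 59 kHz, 71 kHz.
k=3: 91.5 kHz, 103.5 kHz.
k=4: 124 kHz, 136 kHz.
Within [46 kHz, 119.5 kHz]: 59 kHz, 71 kHz, 91.5 kHz, 103.5 kHz.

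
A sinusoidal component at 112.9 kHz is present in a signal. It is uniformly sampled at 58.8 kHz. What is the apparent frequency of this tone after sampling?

4.7 kHz

112.9 kHz mod fs = 54.1 kHz.
54.1 kHz > fs/2 = 29.4 kHz, folds to fs − 54.1 kHz = 4.7 kHz.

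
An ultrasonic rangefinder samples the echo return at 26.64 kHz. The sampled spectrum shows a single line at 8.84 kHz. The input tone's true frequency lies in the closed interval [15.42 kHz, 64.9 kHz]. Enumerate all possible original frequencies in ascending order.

Frequencies that alias to 8.84 kHz are k·fs ± 8.84 kHz for integer k ≥ 0.
k=0: 8.84 kHz.
k=1: 17.8 kHz, 35.48 kHz.
k=2: 44.44 kHz, 62.12 kHz.
k=3: 71.08 kHz, 88.76 kHz.
Within [15.42 kHz, 64.9 kHz]: 17.8 kHz, 35.48 kHz, 44.44 kHz, 62.12 kHz.

17.8 kHz, 35.48 kHz, 44.44 kHz, 62.12 kHz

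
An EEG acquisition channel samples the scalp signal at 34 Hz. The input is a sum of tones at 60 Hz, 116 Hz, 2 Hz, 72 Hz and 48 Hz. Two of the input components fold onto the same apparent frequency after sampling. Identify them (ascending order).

fs/2 = 17 Hz.
60 Hz mod fs = 26 Hz.
26 Hz > fs/2 = 17 Hz, folds to fs − 26 Hz = 8 Hz.
116 Hz mod fs = 14 Hz.
14 Hz ≤ fs/2 = 17 Hz, appears at 14 Hz.
2 Hz ≤ fs/2 = 17 Hz, passes unchanged.
72 Hz mod fs = 4 Hz.
4 Hz ≤ fs/2 = 17 Hz, appears at 4 Hz.
48 Hz mod fs = 14 Hz.
14 Hz ≤ fs/2 = 17 Hz, appears at 14 Hz.
48 Hz and 116 Hz both map to 14 Hz.

48 Hz, 116 Hz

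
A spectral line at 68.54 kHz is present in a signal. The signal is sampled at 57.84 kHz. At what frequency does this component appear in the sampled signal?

10.7 kHz

68.54 kHz mod fs = 10.7 kHz.
10.7 kHz ≤ fs/2 = 28.92 kHz, appears at 10.7 kHz.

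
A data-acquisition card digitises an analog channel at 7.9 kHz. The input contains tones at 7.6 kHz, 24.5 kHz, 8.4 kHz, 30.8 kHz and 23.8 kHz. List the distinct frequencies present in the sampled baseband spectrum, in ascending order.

fs/2 = 3.95 kHz.
7.6 kHz > fs/2 = 3.95 kHz, folds to fs − 7.6 kHz = 0.3 kHz.
24.5 kHz mod fs = 0.8 kHz.
0.8 kHz ≤ fs/2 = 3.95 kHz, appears at 0.8 kHz.
8.4 kHz mod fs = 0.5 kHz.
0.5 kHz ≤ fs/2 = 3.95 kHz, appears at 0.5 kHz.
30.8 kHz mod fs = 7.1 kHz.
7.1 kHz > fs/2 = 3.95 kHz, folds to fs − 7.1 kHz = 0.8 kHz.
23.8 kHz mod fs = 0.1 kHz.
0.1 kHz ≤ fs/2 = 3.95 kHz, appears at 0.1 kHz.
Distinct values: {0.1 kHz, 0.3 kHz, 0.5 kHz, 0.8 kHz}.

0.1 kHz, 0.3 kHz, 0.5 kHz, 0.8 kHz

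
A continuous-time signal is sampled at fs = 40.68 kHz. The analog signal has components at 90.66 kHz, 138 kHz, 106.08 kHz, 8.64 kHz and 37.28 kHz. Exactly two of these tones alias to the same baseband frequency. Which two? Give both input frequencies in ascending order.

fs/2 = 20.34 kHz.
90.66 kHz mod fs = 9.3 kHz.
9.3 kHz ≤ fs/2 = 20.34 kHz, appears at 9.3 kHz.
138 kHz mod fs = 15.96 kHz.
15.96 kHz ≤ fs/2 = 20.34 kHz, appears at 15.96 kHz.
106.08 kHz mod fs = 24.72 kHz.
24.72 kHz > fs/2 = 20.34 kHz, folds to fs − 24.72 kHz = 15.96 kHz.
8.64 kHz ≤ fs/2 = 20.34 kHz, passes unchanged.
37.28 kHz > fs/2 = 20.34 kHz, folds to fs − 37.28 kHz = 3.4 kHz.
106.08 kHz and 138 kHz both map to 15.96 kHz.

106.08 kHz, 138 kHz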